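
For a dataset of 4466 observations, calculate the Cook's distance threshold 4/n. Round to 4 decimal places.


Using the rule of thumb:
Threshold = 4 / 4466 = 0.0009.

0.0009


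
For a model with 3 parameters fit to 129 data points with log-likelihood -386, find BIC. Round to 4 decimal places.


k * ln(n) = 3 * ln(129) = 3 * 4.859812 = 14.579436.
-2 * loglik = -2 * (-386) = 772.
BIC = 14.579436 + 772 = 786.579436, which rounds to 786.5794.

786.5794


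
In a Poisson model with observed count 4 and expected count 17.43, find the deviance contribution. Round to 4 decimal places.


Compute y*ln(y/mu) = 4*ln(4/17.43) = 4*-1.471898 = -5.887592.
y - mu = -13.43.
D = 2*(-5.887592 - (-13.43)) = 15.084816, which rounds to 15.0848.

15.0848


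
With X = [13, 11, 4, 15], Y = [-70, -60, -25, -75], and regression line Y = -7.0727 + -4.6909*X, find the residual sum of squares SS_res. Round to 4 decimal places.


Predicted values from Y = -7.0727 + -4.6909*X.
Residuals: [-1.9456, -1.3274, 0.8363, 2.4362].
SSres = 12.1818.

12.1818


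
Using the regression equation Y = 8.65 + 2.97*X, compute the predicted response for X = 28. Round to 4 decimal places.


Substitute X = 28 into the equation:
Y = 8.65 + 2.97 * 28 = 8.65 + 83.1600 = 91.8100.

91.8100


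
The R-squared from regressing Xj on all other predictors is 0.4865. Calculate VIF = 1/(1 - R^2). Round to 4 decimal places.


VIF = 1 / (1 - 0.4865).
= 1 / 0.5135 = 1.9474.

1.9474


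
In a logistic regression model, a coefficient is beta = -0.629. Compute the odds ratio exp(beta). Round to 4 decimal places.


exp(-0.629) = 0.5331.
So the odds ratio is 0.5331.

0.5331


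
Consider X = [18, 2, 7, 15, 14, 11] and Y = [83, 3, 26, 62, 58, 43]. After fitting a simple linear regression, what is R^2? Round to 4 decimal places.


Fit the OLS line: b0 = -8.1698, b1 = 4.8361.
SSres = 31.4107.
SStot = 4026.8333.
R^2 = 1 - 31.4107/4026.8333 = 0.9922.

0.9922


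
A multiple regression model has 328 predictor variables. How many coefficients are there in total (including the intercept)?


Each predictor gets one coefficient, plus one intercept.
Total parameters = 328 + 1 = 329.

329


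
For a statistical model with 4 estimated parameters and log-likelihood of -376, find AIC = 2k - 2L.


AIC = 2*4 - 2*(-376).
= 8 + 752 = 760.

760


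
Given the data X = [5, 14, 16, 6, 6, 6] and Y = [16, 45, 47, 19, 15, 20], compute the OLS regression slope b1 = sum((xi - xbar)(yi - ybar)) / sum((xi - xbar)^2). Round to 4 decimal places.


First compute the means: xbar = 8.8333, ybar = 27.0000.
Then S_xx = sum((xi - xbar)^2) = 116.8333.
S_xy = sum((xi - xbar)(yi - ybar)) = 355.0000.
b1 = S_xy / S_xx = 355.0000 / 116.8333 = 3.0385.

3.0385


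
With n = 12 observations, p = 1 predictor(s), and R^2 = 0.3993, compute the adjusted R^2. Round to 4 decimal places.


Plug in: Adj R^2 = 1 - (1 - 0.3993) * 11/10.
= 1 - 0.6007 * 11/10
= 1 - 6.6077 / 10
= 1 - 0.6608 = 0.3392.

0.3392


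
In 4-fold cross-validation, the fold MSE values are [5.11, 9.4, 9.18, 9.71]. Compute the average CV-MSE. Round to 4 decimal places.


Add all fold MSEs: 33.4000.
Divide by k = 4: 33.4000/4 = 8.3500.

8.3500


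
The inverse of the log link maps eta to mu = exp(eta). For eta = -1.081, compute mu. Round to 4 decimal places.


mu = exp(eta) = exp(-1.081).
= 0.3393.

0.3393


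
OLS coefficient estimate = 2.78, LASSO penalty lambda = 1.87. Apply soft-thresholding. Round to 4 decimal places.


|beta_OLS| = 2.78.
lambda = 1.87.
Since |beta| > lambda, coefficient = sign(beta)*(|beta| - lambda) = 0.9100.
Result = 0.9100.

0.9100


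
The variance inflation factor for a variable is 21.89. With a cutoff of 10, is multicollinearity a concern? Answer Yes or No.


The threshold is 10.
VIF = 21.89 is >= 10.
Multicollinearity indication: Yes.

Yes


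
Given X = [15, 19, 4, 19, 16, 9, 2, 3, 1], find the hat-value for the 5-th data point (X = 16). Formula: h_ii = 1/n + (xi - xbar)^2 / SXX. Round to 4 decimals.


Mean of X: xbar = 9.7778.
SXX = 453.5556.
For X = 16: h = 1/9 + (16 - 9.7778)^2/453.5556 = 0.1965.

0.1965


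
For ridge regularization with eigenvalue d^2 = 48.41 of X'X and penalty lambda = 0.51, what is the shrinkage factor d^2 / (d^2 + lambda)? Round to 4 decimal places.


d^2 + lambda = 48.41 + 0.51 = 48.9200.
Shrinkage factor = 48.41/48.9200 = 0.9896.

0.9896


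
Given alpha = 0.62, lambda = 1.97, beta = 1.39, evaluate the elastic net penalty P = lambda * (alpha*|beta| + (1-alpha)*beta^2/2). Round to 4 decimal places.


Compute:
L1 = 0.62 * 1.39 = 0.8618.
L2 = 0.38 * 1.39^2 / 2 = 0.3671.
Penalty = 1.97 * (0.8618 + 0.3671) = 2.4209.

2.4209


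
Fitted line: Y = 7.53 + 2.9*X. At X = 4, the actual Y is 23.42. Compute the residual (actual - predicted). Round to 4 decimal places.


Compute yhat = 7.53 + (2.9)(4) = 19.1300.
Residual = actual - predicted = 23.42 - 19.1300 = 4.2900.

4.2900


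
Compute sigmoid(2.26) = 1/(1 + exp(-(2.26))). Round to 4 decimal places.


Compute exp(-2.2600) = 0.1044.
Sigmoid = 1 / (1 + 0.1044) = 1 / 1.1044 = 0.9055.

0.9055


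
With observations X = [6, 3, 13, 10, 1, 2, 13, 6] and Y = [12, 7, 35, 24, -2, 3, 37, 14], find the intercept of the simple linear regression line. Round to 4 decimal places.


First find the slope: b1 = 3.0063.
Means: xbar = 6.7500, ybar = 16.2500.
b0 = ybar - b1 * xbar = 16.2500 - 3.0063 * 6.7500 = -4.0423.

-4.0423


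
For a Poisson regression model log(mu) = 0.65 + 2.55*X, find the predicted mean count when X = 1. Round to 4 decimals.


Linear predictor: eta = 0.65 + (2.55)(1) = 3.2000.
Expected count: mu = exp(3.2000) = 24.5325.

24.5325


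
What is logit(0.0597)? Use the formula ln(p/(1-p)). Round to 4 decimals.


Compute the odds: 0.0597/0.9403 = 0.0635.
Take the natural log: ln(0.0635) = -2.7569.

-2.7569


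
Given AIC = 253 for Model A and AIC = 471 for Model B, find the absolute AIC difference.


Compute |253 - 471| = 218.
Model A has the smaller AIC.

218


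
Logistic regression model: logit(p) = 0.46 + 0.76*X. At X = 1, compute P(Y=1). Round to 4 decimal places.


Compute z = 0.46 + (0.76)(1) = 1.2200.
exp(-z) = 0.2952.
P = 1/(1 + 0.2952) = 0.7721.

0.7721


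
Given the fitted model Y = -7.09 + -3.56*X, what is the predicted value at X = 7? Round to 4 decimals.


Plug X = 7 into Y = -7.09 + -3.56*X:
Y = -7.09 + -24.9200 = -32.0100.

-32.0100


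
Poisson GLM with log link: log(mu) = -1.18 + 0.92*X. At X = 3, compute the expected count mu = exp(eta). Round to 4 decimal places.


Linear predictor: eta = -1.18 + (0.92)(3) = 1.5800.
Expected count: mu = exp(1.5800) = 4.8550.

4.8550


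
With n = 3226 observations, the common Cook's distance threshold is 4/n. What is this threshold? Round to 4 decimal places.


Using the rule of thumb:
Threshold = 4 / 3226 = 0.0012.

0.0012


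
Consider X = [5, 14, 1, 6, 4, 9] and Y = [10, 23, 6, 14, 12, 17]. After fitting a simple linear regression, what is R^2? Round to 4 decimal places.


Fit the OLS line: b0 = 5.3415, b1 = 1.2808.
SSres = 6.8309.
SStot = 173.3333.
R^2 = 1 - 6.8309/173.3333 = 0.9606.

0.9606


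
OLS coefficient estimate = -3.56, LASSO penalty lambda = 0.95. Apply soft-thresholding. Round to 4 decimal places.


Absolute value: |-3.56| = 3.56.
Compare to lambda = 0.95.
Since |beta| > lambda, coefficient = sign(beta)*(|beta| - lambda) = -2.6100.

-2.6100


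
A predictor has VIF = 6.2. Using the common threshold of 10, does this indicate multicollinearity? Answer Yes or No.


The threshold is 10.
VIF = 6.2 is < 10.
Multicollinearity indication: No.

No


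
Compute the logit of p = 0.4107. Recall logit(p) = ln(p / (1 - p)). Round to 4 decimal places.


The odds are p/(1-p) = 0.4107 / 0.5893 = 0.6969.
logit(p) = ln(0.6969) = -0.3611.

-0.3611


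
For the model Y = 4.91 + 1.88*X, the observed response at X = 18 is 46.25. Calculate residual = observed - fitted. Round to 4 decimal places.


Fitted value at X = 18 is yhat = 4.91 + 1.88*18 = 38.7500.
Residual = 46.25 - 38.7500 = 7.5000.

7.5000


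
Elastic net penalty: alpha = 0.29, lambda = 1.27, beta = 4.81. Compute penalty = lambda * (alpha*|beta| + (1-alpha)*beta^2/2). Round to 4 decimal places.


Compute:
L1 = 0.29 * 4.81 = 1.3949.
L2 = 0.71 * 4.81^2 / 2 = 8.2133.
Penalty = 1.27 * (1.3949 + 8.2133) = 12.2024.

12.2024


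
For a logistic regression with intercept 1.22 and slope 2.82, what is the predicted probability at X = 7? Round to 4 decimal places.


Compute z = 1.22 + (2.82)(7) = 20.9600.
exp(-z) = 0.0000.
P = 1/(1 + 0.0000) = 1.0000.

1.0000


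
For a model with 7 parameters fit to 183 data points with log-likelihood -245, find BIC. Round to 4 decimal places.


ln(183) = 5.209486.
k * ln(n) = 7 * 5.209486 = 36.466402.
-2L = 490.
BIC = 36.466402 + 490 = 526.466402, which rounds to 526.4664.

526.4664


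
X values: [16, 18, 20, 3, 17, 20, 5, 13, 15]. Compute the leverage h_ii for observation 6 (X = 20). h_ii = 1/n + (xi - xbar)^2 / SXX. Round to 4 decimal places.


Compute xbar = 14.1111 with n = 9 observations.
SXX = 304.8889.
Leverage = 1/9 + (20 - 14.1111)^2/304.8889 = 0.2249.

0.2249


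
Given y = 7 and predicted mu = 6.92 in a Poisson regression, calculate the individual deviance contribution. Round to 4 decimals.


y/mu = 7/6.92 = 1.011561 (approx.), and ln(7/6.92) = 0.011494.
y * ln(y/mu) = 7 * 0.011494 = 0.080458.
y - mu = 0.08.
D = 2 * (0.080458 - 0.08) = 0.000916, which rounds to 0.0009.

0.0009


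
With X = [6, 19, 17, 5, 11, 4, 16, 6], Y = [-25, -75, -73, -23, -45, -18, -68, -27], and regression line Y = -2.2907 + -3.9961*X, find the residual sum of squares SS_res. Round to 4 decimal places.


For each point, residual = actual - predicted.
Residuals: [1.2673, 3.2166, -2.7756, -0.7288, 1.2478, 0.2751, -1.7717, -0.7327].
Sum of squared residuals = 25.4961.

25.4961


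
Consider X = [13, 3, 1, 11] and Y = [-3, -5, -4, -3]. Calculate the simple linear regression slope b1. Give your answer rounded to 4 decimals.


The sample means are xbar = 7.0000 and ybar = -3.7500.
Compute S_xx = 104.0000 and S_xy = 14.0000.
Slope b1 = S_xy / S_xx = 14.0000 / 104.0000 = 0.1346.

0.1346


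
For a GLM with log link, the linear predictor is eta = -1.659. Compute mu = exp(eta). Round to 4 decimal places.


mu = exp(eta) = exp(-1.659).
= 0.1903.

0.1903


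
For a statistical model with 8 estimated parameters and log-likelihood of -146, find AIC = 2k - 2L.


AIC = 2k - 2*loglik = 2(8) - 2(-146).
= 16 + 292 = 308.

308


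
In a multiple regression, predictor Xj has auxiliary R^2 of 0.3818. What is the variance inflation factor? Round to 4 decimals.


VIF = 1 / (1 - 0.3818).
= 1 / 0.6182 = 1.6176.

1.6176


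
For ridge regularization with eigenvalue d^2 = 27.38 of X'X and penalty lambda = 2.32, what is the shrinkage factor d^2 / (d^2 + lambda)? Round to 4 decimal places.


d^2 + lambda = 27.38 + 2.32 = 29.7000.
Shrinkage factor = 27.38/29.7000 = 0.9219.

0.9219


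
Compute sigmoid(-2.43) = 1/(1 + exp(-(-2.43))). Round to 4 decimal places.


First, exp(2.4300) = 11.3589.
Then sigma(z) = 1/(1 + 11.3589) = 0.0809.

0.0809


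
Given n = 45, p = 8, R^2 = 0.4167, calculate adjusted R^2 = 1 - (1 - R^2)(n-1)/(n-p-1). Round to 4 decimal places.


Using the formula:
(1 - 0.4167) = 0.5833.
Multiply by 44/36: 0.5833 * 44 = 25.6652, then 25.6652 / 36 = 0.7129.
Adj R^2 = 1 - 0.7129 = 0.2871.

0.2871


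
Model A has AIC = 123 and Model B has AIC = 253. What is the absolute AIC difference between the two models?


Absolute difference = |123 - 253| = 130.
The model with lower AIC (A) is preferred.

130


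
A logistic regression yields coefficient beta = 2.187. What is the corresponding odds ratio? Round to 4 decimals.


The odds ratio is computed as:
OR = e^(2.187) = 8.9084.

8.9084


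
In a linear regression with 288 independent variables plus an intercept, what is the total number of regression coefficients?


Total coefficients = number of predictors + 1 (for the intercept).
= 288 + 1 = 289.

289


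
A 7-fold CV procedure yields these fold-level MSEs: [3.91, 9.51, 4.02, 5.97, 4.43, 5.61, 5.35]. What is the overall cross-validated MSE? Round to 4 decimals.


Total MSE across folds = 38.8000.
CV-MSE = 38.8000/7 = 5.5429.

5.5429


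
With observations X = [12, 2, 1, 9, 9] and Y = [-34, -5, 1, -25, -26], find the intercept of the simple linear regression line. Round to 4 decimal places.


Compute b1 = -3.0966 from the OLS formula.
With xbar = 6.6000 and ybar = -17.8000, the intercept is:
b0 = -17.8000 - -3.0966 * 6.6000 = 2.6373.

2.6373


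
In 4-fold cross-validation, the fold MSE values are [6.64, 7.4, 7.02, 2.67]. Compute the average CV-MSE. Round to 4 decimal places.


Add all fold MSEs: 23.7300.
Divide by k = 4: 23.7300/4 = 5.9325.

5.9325


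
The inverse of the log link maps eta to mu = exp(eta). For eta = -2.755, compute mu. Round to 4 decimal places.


Apply the inverse link:
mu = e^-2.755 = 0.0636.

0.0636


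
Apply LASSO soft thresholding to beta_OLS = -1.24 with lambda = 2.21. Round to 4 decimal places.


Absolute value: |-1.24| = 1.24.
Compare to lambda = 2.21.
Since |beta| <= lambda, the coefficient is set to 0.

0.0000


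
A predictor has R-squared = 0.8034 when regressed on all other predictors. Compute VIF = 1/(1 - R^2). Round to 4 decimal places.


Denominator: 1 - 0.8034 = 0.1966.
VIF = 1 / 0.1966 = 5.0865.

5.0865


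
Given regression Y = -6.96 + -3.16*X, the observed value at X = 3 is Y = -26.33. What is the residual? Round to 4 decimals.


Compute yhat = -6.96 + (-3.16)(3) = -16.4400.
Residual = actual - predicted = -26.33 - -16.4400 = -9.8900.

-9.8900


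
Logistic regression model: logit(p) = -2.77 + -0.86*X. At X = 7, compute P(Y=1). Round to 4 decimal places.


Compute z = -2.77 + (-0.86)(7) = -8.7900.
exp(-z) = 6568.2322.
P = 1/(1 + 6568.2322) = 0.0002.

0.0002


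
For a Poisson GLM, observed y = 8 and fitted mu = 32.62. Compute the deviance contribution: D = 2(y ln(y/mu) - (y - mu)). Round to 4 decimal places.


First: ln(8/32.62) = -1.405484.
Then: 8 * -1.405484 = -11.243872.
y - mu = 8 - 32.62 = -24.62.
D = 2(-11.243872 - -24.62) = 26.752256, which rounds to 26.7523.

26.7523


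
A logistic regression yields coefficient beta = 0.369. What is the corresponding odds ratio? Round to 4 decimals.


exp(0.369) = 1.4463.
So the odds ratio is 1.4463.

1.4463


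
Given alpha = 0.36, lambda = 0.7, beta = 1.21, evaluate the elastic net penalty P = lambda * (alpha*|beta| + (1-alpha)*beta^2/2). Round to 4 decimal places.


Compute:
L1 = 0.36 * 1.21 = 0.4356.
L2 = 0.64 * 1.21^2 / 2 = 0.4685.
Penalty = 0.7 * (0.4356 + 0.4685) = 0.6329.

0.6329


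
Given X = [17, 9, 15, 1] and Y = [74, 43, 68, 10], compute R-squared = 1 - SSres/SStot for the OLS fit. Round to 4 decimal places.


The fitted line is Y = 6.2419 + 4.0484*X.
SSres = 2.3871, SStot = 2542.7500.
R^2 = 1 - SSres/SStot = 0.9991.

0.9991


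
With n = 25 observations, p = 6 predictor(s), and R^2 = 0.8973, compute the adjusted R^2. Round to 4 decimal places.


Using the formula:
(1 - 0.8973) = 0.1027.
Multiply by 24/18: 0.1027 * 24 = 2.4648, then 2.4648 / 18 = 0.1369.
Adj R^2 = 1 - 0.1369 = 0.8631.

0.8631


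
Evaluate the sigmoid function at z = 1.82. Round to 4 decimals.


exp(-1.8200) = 0.1620.
1 + exp(-z) = 1.1620.
sigmoid = 1/1.1620 = 0.8606.

0.8606


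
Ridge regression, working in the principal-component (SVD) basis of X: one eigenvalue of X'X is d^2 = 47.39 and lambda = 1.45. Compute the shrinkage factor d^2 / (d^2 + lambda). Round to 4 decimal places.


Denominator = d^2 + lambda = 47.39 + 1.45 = 48.8400.
Shrinkage = 47.39 / 48.8400 = 0.9703.

0.9703


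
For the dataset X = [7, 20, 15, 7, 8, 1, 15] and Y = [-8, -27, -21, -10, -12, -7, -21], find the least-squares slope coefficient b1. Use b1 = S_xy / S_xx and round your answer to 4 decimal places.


First compute the means: xbar = 10.4286, ybar = -15.1429.
Then S_xx = sum((xi - xbar)^2) = 251.7143.
S_xy = sum((xi - xbar)(yi - ybar)) = -293.5714.
b1 = S_xy / S_xx = -293.5714 / 251.7143 = -1.1663.

-1.1663


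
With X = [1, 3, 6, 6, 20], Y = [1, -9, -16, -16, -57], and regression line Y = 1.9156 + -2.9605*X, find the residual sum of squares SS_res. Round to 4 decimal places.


For each point, residual = actual - predicted.
Residuals: [2.0449, -2.0341, -0.1526, -0.1526, 0.2944].
Sum of squared residuals = 8.4524.

8.4524


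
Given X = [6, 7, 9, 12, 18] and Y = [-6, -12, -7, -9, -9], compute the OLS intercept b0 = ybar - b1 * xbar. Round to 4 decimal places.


First find the slope: b1 = -0.0622.
Means: xbar = 10.4000, ybar = -8.6000.
b0 = ybar - b1 * xbar = -8.6000 - -0.0622 * 10.4000 = -7.9528.

-7.9528


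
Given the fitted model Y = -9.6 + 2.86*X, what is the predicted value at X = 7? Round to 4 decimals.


Predicted value:
Y = -9.6 + (2.86)(7) = -9.6 + 20.0200 = 10.4200.

10.4200


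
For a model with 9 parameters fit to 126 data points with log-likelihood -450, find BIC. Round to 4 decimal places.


k * ln(n) = 9 * ln(126) = 9 * 4.836282 = 43.526538.
-2 * loglik = -2 * (-450) = 900.
BIC = 43.526538 + 900 = 943.526538, which rounds to 943.5265.

943.5265


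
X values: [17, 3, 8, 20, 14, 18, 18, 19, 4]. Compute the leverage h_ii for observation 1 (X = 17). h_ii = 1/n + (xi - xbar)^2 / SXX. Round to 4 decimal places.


Compute xbar = 13.4444 with n = 9 observations.
SXX = 356.2222.
Leverage = 1/9 + (17 - 13.4444)^2/356.2222 = 0.1466.

0.1466


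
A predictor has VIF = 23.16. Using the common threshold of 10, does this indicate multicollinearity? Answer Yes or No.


The threshold is 10.
VIF = 23.16 is >= 10.
Multicollinearity indication: Yes.

Yes


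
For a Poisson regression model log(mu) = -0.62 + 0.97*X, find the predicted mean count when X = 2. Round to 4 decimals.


Linear predictor: eta = -0.62 + (0.97)(2) = 1.3200.
Expected count: mu = exp(1.3200) = 3.7434.

3.7434


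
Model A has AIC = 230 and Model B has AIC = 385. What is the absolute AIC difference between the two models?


Absolute difference = |230 - 385| = 155.
The model with lower AIC (A) is preferred.

155


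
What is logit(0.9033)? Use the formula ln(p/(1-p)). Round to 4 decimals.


The odds are p/(1-p) = 0.9033 / 0.0967 = 9.3413.
logit(p) = ln(9.3413) = 2.2344.

2.2344


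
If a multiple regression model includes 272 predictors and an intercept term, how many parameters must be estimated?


Including the intercept, the model has 272 predictor coefficients + 1 intercept.
Total = 273.

273


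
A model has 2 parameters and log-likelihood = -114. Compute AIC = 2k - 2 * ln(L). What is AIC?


AIC = 2*2 - 2*(-114).
= 4 + 228 = 232.

232


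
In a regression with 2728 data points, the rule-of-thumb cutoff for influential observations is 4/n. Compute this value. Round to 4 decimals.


The threshold is 4/n.
4/2728 = 0.0015.

0.0015


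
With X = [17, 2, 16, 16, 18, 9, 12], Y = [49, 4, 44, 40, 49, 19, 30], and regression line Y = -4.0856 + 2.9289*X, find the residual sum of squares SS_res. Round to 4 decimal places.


Compute predicted values, then residuals = yi - yhat_i.
Residuals: [3.2943, 2.2278, 1.2232, -2.7768, 0.3654, -3.2745, -1.0612].
SSres = sum(residual^2) = 37.0044.

37.0044


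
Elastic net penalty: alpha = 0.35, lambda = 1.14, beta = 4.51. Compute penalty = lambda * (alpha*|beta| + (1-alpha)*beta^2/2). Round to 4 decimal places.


Compute:
L1 = 0.35 * 4.51 = 1.5785.
L2 = 0.65 * 4.51^2 / 2 = 6.6105.
Penalty = 1.14 * (1.5785 + 6.6105) = 9.3355.

9.3355


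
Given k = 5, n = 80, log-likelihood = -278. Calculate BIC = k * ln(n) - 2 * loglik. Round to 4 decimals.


k * ln(n) = 5 * ln(80) = 5 * 4.382027 = 21.910135.
-2 * loglik = -2 * (-278) = 556.
BIC = 21.910135 + 556 = 577.910135, which rounds to 577.9101.

577.9101


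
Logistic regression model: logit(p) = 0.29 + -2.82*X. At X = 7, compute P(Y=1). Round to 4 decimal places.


z = 0.29 + -2.82 * 7 = -19.4500.
Sigmoid: P = 1 / (1 + exp(19.4500)) = 0.0000.

0.0000


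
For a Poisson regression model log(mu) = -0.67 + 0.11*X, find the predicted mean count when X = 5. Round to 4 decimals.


Compute eta = -0.67 + 0.11 * 5 = -0.1200.
Apply inverse link: mu = e^-0.1200 = 0.8869.

0.8869


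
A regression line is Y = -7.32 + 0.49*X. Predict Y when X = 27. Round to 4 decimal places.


Plug X = 27 into Y = -7.32 + 0.49*X:
Y = -7.32 + 13.2300 = 5.9100.

5.9100


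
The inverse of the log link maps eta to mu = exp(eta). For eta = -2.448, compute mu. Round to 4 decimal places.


Apply the inverse link:
mu = e^-2.448 = 0.0865.

0.0865


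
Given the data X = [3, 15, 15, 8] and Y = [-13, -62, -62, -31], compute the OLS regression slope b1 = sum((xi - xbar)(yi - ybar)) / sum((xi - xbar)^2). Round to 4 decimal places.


The sample means are xbar = 10.2500 and ybar = -42.0000.
Compute S_xx = 102.7500 and S_xy = -425.0000.
Slope b1 = S_xy / S_xx = -425.0000 / 102.7500 = -4.1363.

-4.1363


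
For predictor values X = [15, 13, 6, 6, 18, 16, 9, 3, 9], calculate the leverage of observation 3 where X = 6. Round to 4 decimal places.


Mean of X: xbar = 10.5556.
SXX = 214.2222.
For X = 6: h = 1/9 + (6 - 10.5556)^2/214.2222 = 0.2080.

0.2080


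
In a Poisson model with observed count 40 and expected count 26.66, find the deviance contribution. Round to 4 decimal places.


First: ln(40/26.66) = 0.405715.
Then: 40 * 0.405715 = 16.228600.
y - mu = 40 - 26.66 = 13.34.
D = 2(16.228600 - 13.34) = 5.777200, which rounds to 5.7772.

5.7772


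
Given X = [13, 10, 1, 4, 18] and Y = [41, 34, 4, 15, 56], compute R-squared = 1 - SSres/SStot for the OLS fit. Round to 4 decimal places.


Fit the OLS line: b0 = 2.1734, b1 = 3.0246.
SSres = 5.0867.
SStot = 1714.0000.
R^2 = 1 - 5.0867/1714.0000 = 0.9970.

0.9970


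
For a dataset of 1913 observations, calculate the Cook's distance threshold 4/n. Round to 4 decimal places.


Cook's distance cutoff = 4/n = 4/1913.
= 0.0021.

0.0021


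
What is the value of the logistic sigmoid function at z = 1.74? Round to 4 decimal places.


Compute exp(-1.7400) = 0.1755.
Sigmoid = 1 / (1 + 0.1755) = 1 / 1.1755 = 0.8507.

0.8507


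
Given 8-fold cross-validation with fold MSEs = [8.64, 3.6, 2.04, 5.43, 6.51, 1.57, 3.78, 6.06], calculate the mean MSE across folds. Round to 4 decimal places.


Add all fold MSEs: 37.6300.
Divide by k = 8: 37.6300/8 = 4.7038.

4.7038


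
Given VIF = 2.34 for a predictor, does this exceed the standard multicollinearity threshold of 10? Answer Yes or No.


Compare VIF = 2.34 to the threshold of 10.
2.34 < 10, so the answer is No.

No


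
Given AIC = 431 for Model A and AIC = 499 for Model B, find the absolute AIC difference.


Compute |431 - 499| = 68.
Model A has the smaller AIC.

68


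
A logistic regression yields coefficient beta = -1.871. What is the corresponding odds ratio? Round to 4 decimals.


exp(-1.871) = 0.1540.
So the odds ratio is 0.1540.

0.1540


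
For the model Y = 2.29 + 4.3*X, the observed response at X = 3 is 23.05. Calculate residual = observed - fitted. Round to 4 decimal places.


Compute yhat = 2.29 + (4.3)(3) = 15.1900.
Residual = actual - predicted = 23.05 - 15.1900 = 7.8600.

7.8600


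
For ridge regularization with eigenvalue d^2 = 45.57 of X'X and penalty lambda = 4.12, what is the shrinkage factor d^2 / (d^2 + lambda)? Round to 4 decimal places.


Compute the denominator: 45.57 + 4.12 = 49.6900.
Shrinkage factor = 45.57 / 49.6900 = 0.9171.

0.9171


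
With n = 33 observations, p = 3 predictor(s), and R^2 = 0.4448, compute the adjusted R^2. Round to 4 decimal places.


Using the formula:
(1 - 0.4448) = 0.5552.
Multiply by 32/29: 0.5552 * 32 = 17.7664, then 17.7664 / 29 = 0.6126.
Adj R^2 = 1 - 0.6126 = 0.3874.

0.3874


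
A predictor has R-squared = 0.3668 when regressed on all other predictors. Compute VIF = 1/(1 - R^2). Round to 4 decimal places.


VIF = 1 / (1 - 0.3668).
= 1 / 0.6332 = 1.5793.

1.5793


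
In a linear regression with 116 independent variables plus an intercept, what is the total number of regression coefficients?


Each predictor gets one coefficient, plus one intercept.
Total parameters = 116 + 1 = 117.

117


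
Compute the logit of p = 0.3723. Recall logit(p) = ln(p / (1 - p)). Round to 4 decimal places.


1 - p = 0.6277.
p/(1-p) = 0.5931.
logit = ln(0.5931) = -0.5224.

-0.5224


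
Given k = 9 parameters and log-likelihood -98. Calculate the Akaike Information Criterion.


AIC = 2*9 - 2*(-98).
= 18 + 196 = 214.

214


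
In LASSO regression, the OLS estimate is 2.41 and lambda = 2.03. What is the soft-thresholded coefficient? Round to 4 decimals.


Check: |2.41| = 2.41 vs lambda = 2.03.
Since |beta| > lambda, coefficient = sign(beta)*(|beta| - lambda) = 0.3800.
Soft-thresholded coefficient = 0.3800.

0.3800


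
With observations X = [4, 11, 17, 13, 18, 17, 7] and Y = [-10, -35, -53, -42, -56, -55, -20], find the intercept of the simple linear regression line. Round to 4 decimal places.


Compute b1 = -3.3398 from the OLS formula.
With xbar = 12.4286 and ybar = -38.7143, the intercept is:
b0 = -38.7143 - -3.3398 * 12.4286 = 2.7951.

2.7951


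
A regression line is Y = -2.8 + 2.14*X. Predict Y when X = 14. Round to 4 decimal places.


Plug X = 14 into Y = -2.8 + 2.14*X:
Y = -2.8 + 29.9600 = 27.1600.

27.1600


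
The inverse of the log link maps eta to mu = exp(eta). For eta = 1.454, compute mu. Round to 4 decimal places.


Apply the inverse link:
mu = e^1.454 = 4.2802.

4.2802


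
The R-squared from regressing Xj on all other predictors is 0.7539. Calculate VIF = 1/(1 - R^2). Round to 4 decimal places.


Denominator: 1 - 0.7539 = 0.2461.
VIF = 1 / 0.2461 = 4.0634.

4.0634


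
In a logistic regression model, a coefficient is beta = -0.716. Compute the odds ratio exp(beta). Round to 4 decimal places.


Odds ratio = exp(beta) = exp(-0.716).
= 0.4887.

0.4887


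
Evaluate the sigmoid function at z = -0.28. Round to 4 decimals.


Compute exp(0.2800) = 1.3231.
Sigmoid = 1 / (1 + 1.3231) = 1 / 2.3231 = 0.4305.

0.4305


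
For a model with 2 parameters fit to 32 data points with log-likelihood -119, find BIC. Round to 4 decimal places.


k * ln(n) = 2 * ln(32) = 2 * 3.465736 = 6.931472.
-2 * loglik = -2 * (-119) = 238.
BIC = 6.931472 + 238 = 244.931472, which rounds to 244.9315.

244.9315


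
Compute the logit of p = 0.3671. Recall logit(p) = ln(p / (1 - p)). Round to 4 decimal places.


1 - p = 0.6329.
p/(1-p) = 0.5800.
logit = ln(0.5800) = -0.5447.

-0.5447


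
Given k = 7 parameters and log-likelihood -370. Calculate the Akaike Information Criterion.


AIC = 2*7 - 2*(-370).
= 14 + 740 = 754.

754


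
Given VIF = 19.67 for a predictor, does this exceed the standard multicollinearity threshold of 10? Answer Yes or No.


Compare VIF = 19.67 to the threshold of 10.
19.67 >= 10, so the answer is Yes.

Yes


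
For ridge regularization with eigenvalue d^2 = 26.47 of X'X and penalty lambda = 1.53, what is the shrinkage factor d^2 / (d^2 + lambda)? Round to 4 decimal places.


Denominator = d^2 + lambda = 26.47 + 1.53 = 28.0000.
Shrinkage = 26.47 / 28.0000 = 0.9454.

0.9454


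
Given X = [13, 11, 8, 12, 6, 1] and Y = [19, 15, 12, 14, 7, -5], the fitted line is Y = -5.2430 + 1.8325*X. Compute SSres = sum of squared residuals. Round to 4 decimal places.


Predicted values from Y = -5.2430 + 1.8325*X.
Residuals: [0.4205, 0.0855, 2.5830, -2.7470, 1.2480, -1.5895].
SSres = 18.4860.

18.4860


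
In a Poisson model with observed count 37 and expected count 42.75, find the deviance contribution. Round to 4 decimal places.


y/mu = 37/42.75 = 0.865497 (approx.), and ln(37/42.75) = -0.144451.
y * ln(y/mu) = 37 * -0.144451 = -5.344687.
y - mu = -5.75.
D = 2 * (-5.344687 - -5.75) = 0.810626, which rounds to 0.8106.

0.8106


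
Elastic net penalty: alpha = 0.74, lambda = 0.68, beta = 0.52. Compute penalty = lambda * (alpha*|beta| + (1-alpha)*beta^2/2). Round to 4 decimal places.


Compute:
L1 = 0.74 * 0.52 = 0.3848.
L2 = 0.26 * 0.52^2 / 2 = 0.0352.
Penalty = 0.68 * (0.3848 + 0.0352) = 0.2856.

0.2856


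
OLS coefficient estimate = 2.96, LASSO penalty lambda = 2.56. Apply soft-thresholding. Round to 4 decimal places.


|beta_OLS| = 2.96.
lambda = 2.56.
Since |beta| > lambda, coefficient = sign(beta)*(|beta| - lambda) = 0.4000.
Result = 0.4000.

0.4000


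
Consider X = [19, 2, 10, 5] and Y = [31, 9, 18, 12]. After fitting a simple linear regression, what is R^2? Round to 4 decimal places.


After computing the OLS fit (b0=5.7349, b1=1.3072):
SSres = 1.3313, SStot = 285.0000.
R^2 = 1 - 1.3313/285.0000 = 0.9953.

0.9953


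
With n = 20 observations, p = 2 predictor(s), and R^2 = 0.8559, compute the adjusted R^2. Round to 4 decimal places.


Using the formula:
(1 - 0.8559) = 0.1441.
Multiply by 19/17: 0.1441 * 19 = 2.7379, then 2.7379 / 17 = 0.1611.
Adj R^2 = 1 - 0.1611 = 0.8389.

0.8389


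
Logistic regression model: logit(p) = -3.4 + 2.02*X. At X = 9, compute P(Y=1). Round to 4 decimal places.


Compute z = -3.4 + (2.02)(9) = 14.7800.
exp(-z) = 0.0000.
P = 1/(1 + 0.0000) = 1.0000.

1.0000


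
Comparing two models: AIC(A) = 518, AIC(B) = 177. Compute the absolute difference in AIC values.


Compute |518 - 177| = 341.
Model B has the smaller AIC.

341


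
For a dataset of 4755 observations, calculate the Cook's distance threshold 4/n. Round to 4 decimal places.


Cook's distance cutoff = 4/n = 4/4755.
= 0.0008.

0.0008


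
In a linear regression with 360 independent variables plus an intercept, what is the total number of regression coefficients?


Total coefficients = number of predictors + 1 (for the intercept).
= 360 + 1 = 361.

361


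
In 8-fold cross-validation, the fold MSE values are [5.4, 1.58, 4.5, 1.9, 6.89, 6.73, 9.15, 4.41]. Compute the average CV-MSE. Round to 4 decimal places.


Sum of fold MSEs = 40.5600.
Average = 40.5600 / 8 = 5.0700.

5.0700


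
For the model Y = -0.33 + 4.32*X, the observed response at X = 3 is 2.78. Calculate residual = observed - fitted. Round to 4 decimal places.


Fitted value at X = 3 is yhat = -0.33 + 4.32*3 = 12.6300.
Residual = 2.78 - 12.6300 = -9.8500.

-9.8500


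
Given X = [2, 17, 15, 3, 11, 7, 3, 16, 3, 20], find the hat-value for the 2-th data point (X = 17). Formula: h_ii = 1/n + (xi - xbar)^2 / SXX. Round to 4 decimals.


Compute xbar = 9.7000 with n = 10 observations.
SXX = 430.1000.
Leverage = 1/10 + (17 - 9.7000)^2/430.1000 = 0.2239.

0.2239


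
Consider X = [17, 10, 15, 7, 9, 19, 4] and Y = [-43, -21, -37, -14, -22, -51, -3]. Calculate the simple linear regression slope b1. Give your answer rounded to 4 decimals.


Calculate xbar = 11.5714, ybar = -27.2857.
S_xx = 183.7143, S_xy = -562.8571.
Using b1 = S_xy / S_xx = -562.8571 / 183.7143, we get b1 = -3.0638.

-3.0638


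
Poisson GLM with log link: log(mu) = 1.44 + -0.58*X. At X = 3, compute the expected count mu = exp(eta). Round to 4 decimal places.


eta = 1.44 + -0.58 * 3 = -0.3000.
mu = exp(-0.3000) = 0.7408.

0.7408


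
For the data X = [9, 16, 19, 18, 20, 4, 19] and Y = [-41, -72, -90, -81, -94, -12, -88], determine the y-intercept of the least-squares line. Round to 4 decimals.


The slope is b1 = -4.9955.
Sample means are xbar = 15.0000 and ybar = -68.2857.
Intercept: b0 = -68.2857 - (-4.9955)(15.0000) = 6.6473.

6.6473


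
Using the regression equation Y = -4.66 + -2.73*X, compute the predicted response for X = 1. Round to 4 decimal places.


Plug X = 1 into Y = -4.66 + -2.73*X:
Y = -4.66 + -2.7300 = -7.3900.

-7.3900


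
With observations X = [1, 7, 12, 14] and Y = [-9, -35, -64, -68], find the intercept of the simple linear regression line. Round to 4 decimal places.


First find the slope: b1 = -4.7327.
Means: xbar = 8.5000, ybar = -44.0000.
b0 = ybar - b1 * xbar = -44.0000 - -4.7327 * 8.5000 = -3.7723.

-3.7723


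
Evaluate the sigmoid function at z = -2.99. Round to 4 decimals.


First, exp(2.9900) = 19.8857.
Then sigma(z) = 1/(1 + 19.8857) = 0.0479.

0.0479


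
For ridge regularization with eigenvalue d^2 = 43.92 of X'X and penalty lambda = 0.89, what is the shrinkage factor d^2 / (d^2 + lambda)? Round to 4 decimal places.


Compute the denominator: 43.92 + 0.89 = 44.8100.
Shrinkage factor = 43.92 / 44.8100 = 0.9801.

0.9801


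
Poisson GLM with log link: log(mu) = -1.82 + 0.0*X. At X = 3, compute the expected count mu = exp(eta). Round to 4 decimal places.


Linear predictor: eta = -1.82 + (0.0)(3) = -1.8200.
Expected count: mu = exp(-1.8200) = 0.1620.

0.1620


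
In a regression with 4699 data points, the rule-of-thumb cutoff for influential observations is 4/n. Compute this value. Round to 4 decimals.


Cook's distance cutoff = 4/n = 4/4699.
= 0.0009.

0.0009


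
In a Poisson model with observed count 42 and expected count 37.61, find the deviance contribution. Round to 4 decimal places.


First: ln(42/37.61) = 0.110400.
Then: 42 * 0.110400 = 4.636800.
y - mu = 42 - 37.61 = 4.39.
D = 2(4.636800 - 4.39) = 0.493600, which rounds to 0.4936.

0.4936


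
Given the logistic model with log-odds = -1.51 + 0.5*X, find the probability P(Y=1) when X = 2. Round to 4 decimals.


Linear predictor: z = -1.51 + 0.5 * 2 = -0.5100.
P = 1/(1 + exp(0.5100)) = 1/(1 + 1.6653) = 0.3752.

0.3752


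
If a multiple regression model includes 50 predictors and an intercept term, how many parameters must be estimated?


Each predictor gets one coefficient, plus one intercept.
Total parameters = 50 + 1 = 51.

51


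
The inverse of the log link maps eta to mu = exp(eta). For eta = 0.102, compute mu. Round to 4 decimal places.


Apply the inverse link:
mu = e^0.102 = 1.1074.

1.1074


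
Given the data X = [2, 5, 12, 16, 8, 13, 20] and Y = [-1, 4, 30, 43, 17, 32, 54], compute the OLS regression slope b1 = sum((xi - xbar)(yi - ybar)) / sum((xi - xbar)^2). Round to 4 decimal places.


Calculate xbar = 10.8571, ybar = 25.5714.
S_xx = 236.8571, S_xy = 754.5714.
Using b1 = S_xy / S_xx = 754.5714 / 236.8571, we get b1 = 3.1858.

3.1858


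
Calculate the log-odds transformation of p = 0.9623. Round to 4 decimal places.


1 - p = 0.0377.
p/(1-p) = 25.5252.
logit = ln(25.5252) = 3.2397.

3.2397


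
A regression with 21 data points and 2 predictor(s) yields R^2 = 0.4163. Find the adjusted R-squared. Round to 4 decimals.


Plug in: Adj R^2 = 1 - (1 - 0.4163) * 20/18.
= 1 - 0.5837 * 20/18
= 1 - 11.6740 / 18
= 1 - 0.6486 = 0.3514.

0.3514


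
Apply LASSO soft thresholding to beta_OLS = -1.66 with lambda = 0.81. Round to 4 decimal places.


Check: |-1.66| = 1.66 vs lambda = 0.81.
Since |beta| > lambda, coefficient = sign(beta)*(|beta| - lambda) = -0.8500.
Soft-thresholded coefficient = -0.8500.

-0.8500


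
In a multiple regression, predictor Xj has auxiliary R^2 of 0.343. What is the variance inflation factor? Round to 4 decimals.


Using VIF = 1/(1 - R^2_j):
1 - 0.343 = 0.657.
VIF = 1.5221.

1.5221


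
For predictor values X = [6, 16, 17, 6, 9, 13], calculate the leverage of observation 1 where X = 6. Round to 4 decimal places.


Mean of X: xbar = 11.1667.
SXX = 118.8333.
For X = 6: h = 1/6 + (6 - 11.1667)^2/118.8333 = 0.3913.

0.3913


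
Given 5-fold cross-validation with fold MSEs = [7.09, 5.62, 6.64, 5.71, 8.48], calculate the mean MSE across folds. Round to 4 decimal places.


Add all fold MSEs: 33.5400.
Divide by k = 5: 33.5400/5 = 6.7080.

6.7080


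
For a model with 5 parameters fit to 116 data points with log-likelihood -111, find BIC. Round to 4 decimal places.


k * ln(n) = 5 * ln(116) = 5 * 4.753590 = 23.767950.
-2 * loglik = -2 * (-111) = 222.
BIC = 23.767950 + 222 = 245.767950, which rounds to 245.7680.

245.7680


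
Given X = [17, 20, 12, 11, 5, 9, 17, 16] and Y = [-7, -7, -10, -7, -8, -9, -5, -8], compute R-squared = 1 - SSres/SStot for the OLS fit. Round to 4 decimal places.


The fitted line is Y = -9.6154 + 0.1488*X.
SSres = 12.0244, SStot = 15.8750.
R^2 = 1 - SSres/SStot = 0.2426.

0.2426


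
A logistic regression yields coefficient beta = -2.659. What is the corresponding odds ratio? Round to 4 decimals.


The odds ratio is computed as:
OR = e^(-2.659) = 0.0700.

0.0700


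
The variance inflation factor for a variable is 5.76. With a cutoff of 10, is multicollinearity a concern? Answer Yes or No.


Compare VIF = 5.76 to the threshold of 10.
5.76 < 10, so the answer is No.

No


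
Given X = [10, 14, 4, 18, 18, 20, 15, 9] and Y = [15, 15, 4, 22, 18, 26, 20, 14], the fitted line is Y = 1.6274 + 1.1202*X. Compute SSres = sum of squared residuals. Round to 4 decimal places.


Predicted values from Y = 1.6274 + 1.1202*X.
Residuals: [2.1706, -2.3102, -2.1082, 0.2090, -3.7910, 1.9686, 1.5696, 2.2908].
SSres = 40.4952.

40.4952


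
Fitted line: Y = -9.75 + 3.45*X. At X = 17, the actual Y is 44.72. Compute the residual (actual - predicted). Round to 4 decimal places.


Predicted = -9.75 + 3.45 * 17 = 48.9000.
Residual = 44.72 - 48.9000 = -4.1800.

-4.1800


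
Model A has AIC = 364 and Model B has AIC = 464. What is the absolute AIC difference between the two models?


|AIC_A - AIC_B| = |364 - 464| = 100.
Model A is preferred (lower AIC).

100


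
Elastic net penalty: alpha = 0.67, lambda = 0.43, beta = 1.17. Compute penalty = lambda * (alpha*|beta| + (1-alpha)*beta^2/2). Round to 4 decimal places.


alpha * |beta| = 0.67 * 1.17 = 0.7839.
(1-alpha) * beta^2/2 = 0.33 * 1.3689/2 = 0.2259.
Total = 0.43 * (0.7839 + 0.2259) = 0.4342.

0.4342


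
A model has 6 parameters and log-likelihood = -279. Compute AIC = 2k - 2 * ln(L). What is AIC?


Compute:
2k = 2*6 = 12.
-2*loglik = -2*(-279) = 558.
AIC = 12 + 558 = 570.

570


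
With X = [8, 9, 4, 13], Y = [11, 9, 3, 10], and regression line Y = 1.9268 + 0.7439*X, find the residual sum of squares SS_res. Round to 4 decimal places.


Predicted values from Y = 1.9268 + 0.7439*X.
Residuals: [3.1220, 0.3781, -1.9024, -1.5975].
SSres = 16.0610.

16.0610


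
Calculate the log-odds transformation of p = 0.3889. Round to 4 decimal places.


Compute the odds: 0.3889/0.6111 = 0.6364.
Take the natural log: ln(0.6364) = -0.4519.

-0.4519


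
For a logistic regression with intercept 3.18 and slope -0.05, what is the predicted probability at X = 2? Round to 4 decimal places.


Compute z = 3.18 + (-0.05)(2) = 3.0800.
exp(-z) = 0.0460.
P = 1/(1 + 0.0460) = 0.9561.

0.9561


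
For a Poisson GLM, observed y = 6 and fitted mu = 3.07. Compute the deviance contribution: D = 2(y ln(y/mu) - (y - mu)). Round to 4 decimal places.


First: ln(6/3.07) = 0.670082.
Then: 6 * 0.670082 = 4.020492.
y - mu = 6 - 3.07 = 2.93.
D = 2(4.020492 - 2.93) = 2.180984, which rounds to 2.1810.

2.1810


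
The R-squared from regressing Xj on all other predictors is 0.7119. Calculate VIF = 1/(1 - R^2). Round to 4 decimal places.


VIF = 1 / (1 - 0.7119).
= 1 / 0.2881 = 3.4710.

3.4710


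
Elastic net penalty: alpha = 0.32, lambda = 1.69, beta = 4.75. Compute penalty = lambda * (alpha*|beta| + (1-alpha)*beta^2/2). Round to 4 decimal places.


alpha * |beta| = 0.32 * 4.75 = 1.5200.
(1-alpha) * beta^2/2 = 0.68 * 22.5625/2 = 7.6713.
Total = 1.69 * (1.5200 + 7.6713) = 15.5332.

15.5332


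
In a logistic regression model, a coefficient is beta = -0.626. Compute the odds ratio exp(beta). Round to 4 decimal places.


exp(-0.626) = 0.5347.
So the odds ratio is 0.5347.

0.5347


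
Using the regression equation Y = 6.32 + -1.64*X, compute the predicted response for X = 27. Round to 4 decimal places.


Substitute X = 27 into the equation:
Y = 6.32 + -1.64 * 27 = 6.32 + -44.2800 = -37.9600.

-37.9600
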